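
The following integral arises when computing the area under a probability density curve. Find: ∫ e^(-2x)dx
Since d/dx[e^(-2x)] = -2e^(-2x), we get -1/2 e^(-2x)+C

Answer: (-1/2)e^(-2x)+C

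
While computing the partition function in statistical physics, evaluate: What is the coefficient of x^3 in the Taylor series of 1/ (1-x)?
1/(1-x) = Σ x^n for |x|<1
All coefficients are 1

Answer: 1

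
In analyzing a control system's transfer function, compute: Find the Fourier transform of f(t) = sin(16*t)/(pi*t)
sin(W*t)/(pi*t) = (W/pi)*sinc(W*t/pi) is the impulse response of the ideal low-pass filter with cutoff W (here W = 16).
Its Fourier transform is a rectangular function:
F(omega) = 1 for |omega| < 16, 0 otherwise

Answer: rect(omega/32) [i.e., 1 for |omega| < 16, 0 otherwise]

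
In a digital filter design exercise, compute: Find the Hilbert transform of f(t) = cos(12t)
The Hilbert transform shifts each frequency component by -pi/2.
H{cos(wt)}=sin(wt)
With w=12: H{cos(12t)}=sin(12t)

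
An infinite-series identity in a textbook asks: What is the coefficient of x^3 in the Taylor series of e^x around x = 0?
Taylor series of e^x=Σ x^n/n!
Coefficient of x^3=1/3!=1/6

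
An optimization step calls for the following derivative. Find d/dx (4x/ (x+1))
Quotient rule: (f/g)' = (f'g - fg')/g²
f = 4x, f' = 4
g = x+1, g' = 1

Answer: (4·(x+1)-4x)/(x+1)²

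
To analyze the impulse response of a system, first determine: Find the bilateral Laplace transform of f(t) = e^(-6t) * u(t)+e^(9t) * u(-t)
For e^(-6t)*u(t): L = 1/(s + 6), Re(s) > -6
For e^(9t)*u(-t): L = -1/(s-9), Re(s) < 9
Combined: F(s) = 1/(s + 6) - 1/(s-9), -6 < Re(s) < 9

Answer: 1/(s + 6) - 1/(s-9), ROC: -6 < Re(s) < 9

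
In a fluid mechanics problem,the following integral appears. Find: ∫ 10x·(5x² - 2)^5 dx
Let u = 5x² - 2, du = 10x dx
∫ u^5 du = u^6/6+C

Answer: (5x² - 2)^6/6+C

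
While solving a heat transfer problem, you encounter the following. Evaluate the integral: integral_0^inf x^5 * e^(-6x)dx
This is a Gamma integral. Substitute u=6x (du=6 dx):
integral_0^inf x^5*e^(-6x) dx=(1/6^6) integral_0^inf u^5*e^(-u) du
=Gamma(6)/6^6=5!/6^6=120/46656

Answer: 5/1944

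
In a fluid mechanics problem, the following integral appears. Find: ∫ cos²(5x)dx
Using identity cos²(u) = (1 + cos(2u))/2:
∫ (1 + cos(10x))/2 dx = x/2 + sin(10x)/20 + C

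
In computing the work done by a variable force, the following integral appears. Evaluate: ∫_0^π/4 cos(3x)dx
Antiderivative: sin(3x)/3
Evaluate at bounds: [sin(3·π/4)/3] - [sin(3·0)/3]
= ((√2/2) - (0))/3 = √2/6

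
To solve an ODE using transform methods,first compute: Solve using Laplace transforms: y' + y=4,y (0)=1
Take L of both sides: sY(s) - 1 + Y(s) = 4/s
Y(s)(s + 1) = 4/s + 1
Y(s) = 4/(s(s + 1)) + 1/(s + 1)
Partial fractions: 4/(s(s + 1)) = 4/s - 4/(s + 1)
So Y(s) = 4/s - 3/(s + 1)
Inverse transform (L^(-1){1/s} = 1, L^(-1){1/(s + 1)} = e^(-t)):

Answer: y(t) = 4 - 3·e^(-t)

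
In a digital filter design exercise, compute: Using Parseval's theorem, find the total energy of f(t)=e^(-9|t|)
Parseval's theorem: E=integral |f(t)|^2 dt=(1/2pi) integral |F(omega)|^2 domega
E=integral_{-inf}^{inf} e^(-18|t|) dt=2 * integral_0^inf e^(-18t) dt=2/(2 * 9)=1/9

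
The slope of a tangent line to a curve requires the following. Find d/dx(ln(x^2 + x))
Chain rule: d/dx[ln(u)] = u'/u where u = x^2+x
u' = 2x+1

Answer: (2x+1)/(x^2+x)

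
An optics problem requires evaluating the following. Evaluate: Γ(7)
Γ(n) = (n-1)! for positive integers
Γ(7) = 6! = 720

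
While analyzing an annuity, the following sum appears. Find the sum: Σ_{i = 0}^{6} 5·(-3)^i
Geometric series: S = a(1 - r^n)/(1 - r)
a = 5, r = -3, n = 7
S = 5(1 + 2187)/4 = 2735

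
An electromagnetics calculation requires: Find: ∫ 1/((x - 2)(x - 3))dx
Partial fractions: 1/((x-2)(x-3)) = A/(x-2)+B/(x-3)
A = -1, B = 1
∫ [-1· 1/(x-2)+1· 1/(x-3)] dx
= (1)[ln|x-3| - ln|x-2|]+C

Answer: ln|(x-3)/(x-2)|+C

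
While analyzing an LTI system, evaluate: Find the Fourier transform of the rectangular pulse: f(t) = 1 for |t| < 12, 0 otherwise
F(omega) = integral from -12 to 12 of e^(-j * omega * t) dt
= 2 * sin(12 * omega)/omega = 24 * sinc(12 * omega/pi)

Answer: 2 * sin(12 * omega)/omega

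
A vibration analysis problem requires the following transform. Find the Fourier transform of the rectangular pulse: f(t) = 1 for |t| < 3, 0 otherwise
F(omega) = integral from -3 to 3 of e^(-j * omega * t) dt
= 2 * sin(3 * omega)/omega = 6 * sinc(3 * omega/pi)

Answer: 2 * sin(3 * omega)/omega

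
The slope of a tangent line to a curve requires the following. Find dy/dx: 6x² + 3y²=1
Differentiate: 12x+6y·(dy/dx) = 0
dy/dx = -12x/(6y) = -2·(x/y)

Answer: dy/dx = -2·(x/y)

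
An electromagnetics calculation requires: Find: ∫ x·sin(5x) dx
By parts: u = x, dv = sin(5x) dx
du = dx, v = -cos(5x)/5
= -x·cos(5x)/5 + sin(5x)/5² + C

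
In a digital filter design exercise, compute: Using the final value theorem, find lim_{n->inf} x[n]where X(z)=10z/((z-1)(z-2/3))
Final value theorem: lim x[n]=lim_{z->1} (z-1) * X(z)
(z-1) * X(z)=10z/(z-2/3)
As z->1: 10/(1 - 2/3)=10/(1/3)=30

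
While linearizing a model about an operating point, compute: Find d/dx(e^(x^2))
Chain rule: d/dx[e^u] = e^u · u' where u = x^2
u' = 2x

Answer: 2x·e^(x^2)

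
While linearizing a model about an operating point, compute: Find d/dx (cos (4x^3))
Chain rule: d/dx[cos(u)] = -sin(u)·u' where u = 4x^3
u' = 12x^2

Answer: -12x^2·sin(4x^3)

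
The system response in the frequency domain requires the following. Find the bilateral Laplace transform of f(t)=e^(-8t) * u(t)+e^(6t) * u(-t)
For e^(-8t) * u(t): L = 1/(s+8), Re(s) > -8
For e^(6t) * u(-t): L = -1/(s-6), Re(s) < 6
Combined: F(s) = 1/(s+8)-1/(s-6), -8 < Re(s) < 6

Answer: 1/(s+8)-1/(s-6), ROC: -8 < Re(s) < 6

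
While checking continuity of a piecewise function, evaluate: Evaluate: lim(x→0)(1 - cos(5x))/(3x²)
Using 1-cos(u) ≈ u²/2 for small u:
(1-cos(5x)) ≈ (5x)²/2 = 25x²/2
So limit = 25/(2·3) = 25/6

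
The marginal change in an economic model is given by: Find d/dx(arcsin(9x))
d/dx[arcsin(u)]=u'/√(1-u²), u=9x, u'=9

Answer: 9/√(1-81x²)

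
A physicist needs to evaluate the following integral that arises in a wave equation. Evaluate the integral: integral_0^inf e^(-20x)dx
integral_0^inf e^(-20x) dx=[-1/20*e^(-20x)]_0^inf
=0 - (-1/20)=1/20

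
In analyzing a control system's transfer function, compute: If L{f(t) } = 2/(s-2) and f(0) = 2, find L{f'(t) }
L{f'(t)}=s·F(s) - f(0)=2s/(s-2)-2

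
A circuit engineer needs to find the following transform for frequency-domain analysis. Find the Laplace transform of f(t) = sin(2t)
L{sin(wt)}=w/(s² + w²)
L{sin(2t)}=2/(s² + 4)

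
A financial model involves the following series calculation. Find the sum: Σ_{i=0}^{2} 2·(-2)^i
Geometric series: S=a(1 - r^n)/(1 - r)
a=2, r=-2, n=3
S=2(1+8)/3=6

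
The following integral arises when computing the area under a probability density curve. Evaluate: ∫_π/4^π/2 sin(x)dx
Antiderivative: -cos(x)
Evaluate at bounds: [-cos(1·π/2)/1] - [-cos(1·π/4)/1]
=(-(0) + (√2/2))/1=√2/2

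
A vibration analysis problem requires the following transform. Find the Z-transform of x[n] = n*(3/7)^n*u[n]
Using the property Z{n*a^n*u[n]} = az/(z-a)^2
With a = 3/7: X(z) = (3/7)z/(z - 3/7)^2, |z| > 3/7

Answer: (3/7)z/(z - 3/7)^2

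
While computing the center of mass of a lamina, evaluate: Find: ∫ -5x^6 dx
Using power rule: ∫ -5x^6 dx = -5/7 x^7 + C = (-5/7)x^7 + C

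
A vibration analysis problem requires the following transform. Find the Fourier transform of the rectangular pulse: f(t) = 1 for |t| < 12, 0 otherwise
F(omega)=integral from -12 to 12 of e^(-j * omega * t) dt
=2 * sin(12 * omega)/omega=24 * sinc(12 * omega/pi)

Answer: 2 * sin(12 * omega)/omega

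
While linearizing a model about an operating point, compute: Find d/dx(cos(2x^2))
Chain rule: d/dx[cos(u)] = -sin(u)·u' where u = 2x^2
u' = 4x

Answer: -4x·sin(2x^2)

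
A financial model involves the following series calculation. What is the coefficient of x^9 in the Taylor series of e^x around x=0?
Taylor series of e^x=Σ x^n/n!
Coefficient of x^9=1/9!=1/362880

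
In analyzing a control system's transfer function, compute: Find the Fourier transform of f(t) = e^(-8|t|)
Using the standard pair: F{e^(-a|t|)}=2a/(a^2+omega^2)
With a=8: F(omega)=16/(64+omega^2)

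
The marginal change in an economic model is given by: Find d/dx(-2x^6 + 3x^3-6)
Power rule: d/dx(ax^n) = n·a·x^(n-1)
Term by term: -12·x^5 + 9·x^2

Answer: -12x^5 + 9x^2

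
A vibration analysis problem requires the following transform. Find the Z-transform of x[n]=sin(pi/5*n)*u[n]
Z{sin(w0*n)*u[n]} = z*sin(w0)/(z^2 - 2z*cos(w0) + 1)
With w0 = pi/5: X(z) = z*sin(pi/5)/(z^2 - 2z*cos(pi/5) + 1)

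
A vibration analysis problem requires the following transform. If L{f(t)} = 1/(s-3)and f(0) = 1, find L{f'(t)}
L{f'(t)}=s·F(s) - f(0)=s/(s-3)-1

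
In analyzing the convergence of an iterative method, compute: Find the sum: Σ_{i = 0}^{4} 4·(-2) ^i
Geometric series: S=a(1 - r^n)/(1 - r)
a=4, r=-2, n=5
S=4(1+32)/3=44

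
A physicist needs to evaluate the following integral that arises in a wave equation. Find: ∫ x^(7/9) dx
Power rule: ∫ x^(7/9) dx=x^(16/9)/(16/9) + C

Answer: (9/16)·x^(16/9) + C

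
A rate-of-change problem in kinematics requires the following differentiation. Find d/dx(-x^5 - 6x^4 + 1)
Power rule: d/dx(ax^n)=n·a·x^(n-1)
Term by term: -5·x^4 - 24·x^3

Answer: -5x^4 - 24x^3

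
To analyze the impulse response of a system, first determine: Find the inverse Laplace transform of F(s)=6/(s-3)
L^(-1){6/(s-a)} = c·e^(at)
Here a = 3, c = 6

Answer: 6e^(3t)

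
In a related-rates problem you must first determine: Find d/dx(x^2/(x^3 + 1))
Quotient rule: (f/g)'=(f'g - fg')/g²
f=x^2, f'=2x
g=x^3 + 1, g'=3x^2

Answer: (2x·(x^3 + 1) - 3x^4)/(x^3 + 1)²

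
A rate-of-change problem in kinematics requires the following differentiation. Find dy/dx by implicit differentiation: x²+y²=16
Differentiate both sides: 2x + 2y·(dy/dx)=0
Solve: dy/dx=-2x/(2y)=-x/y

Answer: dy/dx=-x/y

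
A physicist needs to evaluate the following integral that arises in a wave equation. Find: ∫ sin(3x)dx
Using substitution u=3x: ∫ sin(u) du/3=-cos(u)/3+C

Answer: (-1/3)cos(3x)+C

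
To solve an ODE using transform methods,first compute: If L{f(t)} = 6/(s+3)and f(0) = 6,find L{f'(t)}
L{f'(t)}=s·F(s) - f(0)=6s/(s+3)-6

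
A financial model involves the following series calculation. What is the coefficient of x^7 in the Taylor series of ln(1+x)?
ln(1 + x)=Σ (-1)^(n + 1) x^n/n
Coefficient of x^7=(-1)^8/7=1/7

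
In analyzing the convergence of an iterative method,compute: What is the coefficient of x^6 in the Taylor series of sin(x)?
sin(x) has only odd powers. Coefficient of x^6=0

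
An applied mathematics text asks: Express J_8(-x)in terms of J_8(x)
For integer n: J_n(-x) = (-1)^n J_n(x)
With n = 8: J_8(-x) = (-1)^8 J_8(x) = J_8(x)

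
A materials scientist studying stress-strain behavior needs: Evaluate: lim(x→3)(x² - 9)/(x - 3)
Factor: (x² - 9) = (x-3)(x + 3)
Cancel (x-3): lim(x→3) (x + 3) = 6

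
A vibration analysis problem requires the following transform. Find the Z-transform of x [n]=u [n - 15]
Using the time-shift property: Z{u[n-15]}=z^(-15) * z/(z-1)
=z^(-14)/(z-1)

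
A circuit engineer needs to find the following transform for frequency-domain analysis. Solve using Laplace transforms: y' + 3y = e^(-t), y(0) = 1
Take L: sY - 1+3Y = 1/(s+1)
Y(s+3) = 1/(s+1)+1
Y = 1/((s+1)(s+3))+1/(s+3)
Partial fractions: 1/((s+1)(s+3)) = (1/2)/(s+1) - (1/2)/(s+3)
So Y = (1/2)/(s+1)+(1/2)/(s+3)
Inverse Laplace transform (L^(-1){1/(s+1)} = e^(-t), L^(-1){1/(s+3)} = e^(-3t)):

Answer: y(t) = (1/2)·e^(-t)+(1/2)·e^(-3t)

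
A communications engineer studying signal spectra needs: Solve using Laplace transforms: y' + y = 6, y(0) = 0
Take L of both sides: sY(s) - 0 + Y(s) = 6/s
Y(s)(s + 1) = 6/s + 0
Y(s) = 6/(s(s + 1)) + 0/(s + 1)
Partial fractions: 6/(s(s + 1)) = 6/s - 6/(s + 1)
So Y(s) = 6/s - 6/(s + 1)
Inverse transform (L^(-1){1/s} = 1, L^(-1){1/(s + 1)} = e^(-t)):

Answer: y(t) = 6 - 6·e^(-t)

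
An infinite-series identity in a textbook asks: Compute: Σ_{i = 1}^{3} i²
Using formula: Σ i^2=n(n+1)(2n+1)/6=3·4·7/6=14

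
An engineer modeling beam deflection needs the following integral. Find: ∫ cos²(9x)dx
Using identity cos²(u)=(1 + cos(2u))/2:
∫ (1 + cos(18x))/2 dx=x/2 + sin(18x)/36 + C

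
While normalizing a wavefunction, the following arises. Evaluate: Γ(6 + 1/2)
Γ(n + 1/2) = (2n)!√π/(4^n·n!)
= 479001600√π/(4096·720) = (10395/64)·√π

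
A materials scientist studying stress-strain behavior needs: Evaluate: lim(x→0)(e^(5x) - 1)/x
L'Hôpital (0/0): lim 5e^(5x)/1 = 5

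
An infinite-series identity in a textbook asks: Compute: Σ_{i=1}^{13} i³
Using formula: Σ i^3 = [n(n + 1)/2]² = [13·14/2]² = 8281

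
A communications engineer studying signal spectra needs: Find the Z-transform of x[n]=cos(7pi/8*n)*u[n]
Z{cos(w0*n)*u[n]}=z(z - cos(w0))/(z^2-2z*cos(w0)+1)
With w0=7pi/8: X(z)=z(z - cos(7pi/8))/(z^2-2z*cos(7pi/8)+1)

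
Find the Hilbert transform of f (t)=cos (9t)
The Hilbert transform shifts each frequency component by -pi/2.
H{cos(wt)} = sin(wt)
With w = 9: H{cos(9t)} = sin(9t)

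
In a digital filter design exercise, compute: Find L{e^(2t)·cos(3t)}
First shifting: L{e^(at)f(t)}=F(s-a)
L{cos(3t)}=s/(s²+9)
Shift: (s-2)/((s-2)²+9)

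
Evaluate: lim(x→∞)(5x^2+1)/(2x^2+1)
Divide numerator and denominator by x^2:
lim (5 + 1/x^2)/(2 + 1/x^2) = 5/2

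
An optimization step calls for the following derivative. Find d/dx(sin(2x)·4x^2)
Product rule: (fg)' = f'g+fg'
f = sin(2x), f' = 2·cos(2x)
g = 4x^2, g' = 8x

Answer: 8·cos(2x)·x^2+8·sin(2x)·x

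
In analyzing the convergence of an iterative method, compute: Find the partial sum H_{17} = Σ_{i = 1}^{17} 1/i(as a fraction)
H_17 = 1+1/2+1/3+...+1/17
= 42142223/12252240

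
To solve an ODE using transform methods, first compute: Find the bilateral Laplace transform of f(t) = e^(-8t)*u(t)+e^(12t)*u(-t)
For e^(-8t) * u(t): L = 1/(s+8), Re(s) > -8
For e^(12t) * u(-t): L = -1/(s-12), Re(s) < 12
Combined: F(s) = 1/(s+8)-1/(s-12), -8 < Re(s) < 12

Answer: 1/(s+8)-1/(s-12), ROC: -8 < Re(s) < 12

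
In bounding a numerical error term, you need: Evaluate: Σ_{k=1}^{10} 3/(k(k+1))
Partial fractions: 3/(k(k + 1)) = 3/k - 3/(k + 1)
Telescoping sum: 3(1 - 1/11) = 3·10/11

Answer: 30/11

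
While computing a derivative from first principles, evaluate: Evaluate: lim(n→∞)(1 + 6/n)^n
This is the definition of e^6: lim(1 + 6/n)^n=e^6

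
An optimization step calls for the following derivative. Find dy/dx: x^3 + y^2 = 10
Differentiate: 3x^2+2y·(dy/dx) = 0
dy/dx = -3x^2/(2y)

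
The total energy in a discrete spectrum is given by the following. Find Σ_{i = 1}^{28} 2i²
= 2·n(n + 1)(2n + 1)/6 = 2·28·29·57/6 = 15428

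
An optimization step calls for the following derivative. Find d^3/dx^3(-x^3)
Apply power rule 3 times:
d^1: -3x^2
d^2: -6x
d^3: -6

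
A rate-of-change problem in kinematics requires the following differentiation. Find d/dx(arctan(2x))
d/dx[arctan(u)]=u'/(1+u²), u=2x, u'=2

Answer: 2/(1+4x²)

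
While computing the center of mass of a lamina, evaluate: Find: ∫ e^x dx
Since d/dx[e^x] = +e^x, we get 1e^x+C

Answer: e^x+C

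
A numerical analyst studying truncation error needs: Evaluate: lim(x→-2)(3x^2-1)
Polynomial is continuous, so substitute x = -2:
3·(-2)^2 - 1 = 11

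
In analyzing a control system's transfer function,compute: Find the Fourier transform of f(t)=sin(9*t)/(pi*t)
sin(W*t)/(pi*t)=(W/pi)*sinc(W*t/pi) is the impulse response of the ideal low-pass filter with cutoff W (here W=9).
Its Fourier transform is a rectangular function:
F(omega)=1 for |omega| < 9, 0 otherwise

Answer: rect(omega/18) [i.e., 1 for |omega| < 9, 0 otherwise]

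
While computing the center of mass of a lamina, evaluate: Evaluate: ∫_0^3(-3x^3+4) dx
Step 1: Find antiderivative F(x)=(-3/4)x^4+4x
Step 2: F(3) - F(0)=-195/4 - (0)=-195/4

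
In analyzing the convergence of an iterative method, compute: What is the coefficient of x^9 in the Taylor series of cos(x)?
cos(x) has only even powers. Coefficient of x^9=0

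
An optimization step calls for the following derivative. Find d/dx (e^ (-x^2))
Chain rule: d/dx[e^u] = e^u · u' where u = -x^2
u' = -2x

Answer: -2x·e^(-x^2)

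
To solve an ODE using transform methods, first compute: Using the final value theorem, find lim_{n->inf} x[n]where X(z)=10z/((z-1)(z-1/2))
Final value theorem: lim x[n] = lim_{z->1} (z-1)*X(z)
(z-1)*X(z) = 10z/(z-1/2)
As z->1: 10/(1-1/2) = 10/(1/2) = 20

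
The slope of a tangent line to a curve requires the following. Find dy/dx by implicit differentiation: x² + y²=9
Differentiate both sides: 2x + 2y·(dy/dx)=0
Solve: dy/dx=-2x/(2y)=-x/y

Answer: dy/dx=-x/y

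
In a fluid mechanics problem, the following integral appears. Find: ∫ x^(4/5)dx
Power rule: ∫ x^(4/5) dx = x^(9/5)/(9/5) + C

Answer: (5/9)·x^(9/5) + C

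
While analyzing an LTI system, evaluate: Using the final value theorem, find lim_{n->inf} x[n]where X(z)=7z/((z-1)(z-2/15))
Final value theorem: lim x[n] = lim_{z->1} (z-1) * X(z)
(z-1) * X(z) = 7z/(z-2/15)
As z->1: 7/(1 - 2/15) = 7/(13/15) = 105/13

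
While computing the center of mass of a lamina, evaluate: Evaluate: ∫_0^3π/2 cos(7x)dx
Antiderivative: sin(7x)/7
Evaluate at bounds: [sin(7·3π/2)/7] - [sin(7·0)/7]
= ((1) - (0))/7 = 1/7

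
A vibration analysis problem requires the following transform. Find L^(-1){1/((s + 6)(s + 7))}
Partial fractions: 1/((s + 6)(s + 7)) = A/(s + 6) + B/(s + 7)
Cover-up: A = 1/(s + 7)|_{s = -6} = 1; B = 1/(s + 6)|_{s = -7} = -1
L^(-1) = e^(-6t) - e^(-7t)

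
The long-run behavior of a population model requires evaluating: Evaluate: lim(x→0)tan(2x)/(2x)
tan(u) ≈ u for small u:
tan(2x)/(2x) ≈ 2x/(2x) = 2/2

Answer: 1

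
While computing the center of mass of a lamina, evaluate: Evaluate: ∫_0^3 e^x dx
Antiderivative: e^x
Evaluate: (e^3-1)

Answer: e^3-1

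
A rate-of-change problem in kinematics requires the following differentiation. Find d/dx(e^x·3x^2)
Product rule: (fg)'=f'g+fg'
f=e^x, f'=e^x
g=3x^2, g'=6x

Answer: 3·e^x·x^2+6·e^x·x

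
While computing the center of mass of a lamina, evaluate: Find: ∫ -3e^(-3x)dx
Since d/dx[e^(-3x)] = -3e^(-3x), we get 1 e^(-3x) + C

Answer: e^(-3x) + C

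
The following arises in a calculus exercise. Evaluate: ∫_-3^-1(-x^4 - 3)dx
Step 1: Find antiderivative F(x) = (-1/5)x^5-3x
Step 2: F(-1) - F(-3) = 16/5 - (288/5) = -272/5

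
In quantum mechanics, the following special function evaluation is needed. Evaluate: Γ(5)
Γ(n) = (n-1)! for positive integers
Γ(5) = 4! = 24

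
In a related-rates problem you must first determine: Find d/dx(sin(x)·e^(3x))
Product rule: (fg)'=f'g+fg'
f=sin(x), f'=cos(x)
g=e^(3x), g'=3·e^(3x)

Answer: cos(x)·e^(3x)+3·sin(x)·e^(3x)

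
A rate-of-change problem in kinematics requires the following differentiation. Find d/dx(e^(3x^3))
Chain rule: d/dx[e^u] = e^u · u' where u = 3x^3
u' = 9x^2

Answer: 9x^2·e^(3x^3)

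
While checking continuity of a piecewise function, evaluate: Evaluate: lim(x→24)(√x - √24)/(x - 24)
Multiply by conjugate (√x+√24)/(√x+√24):
= (x - 24)/((x - 24)(√x+√24)) = 1/(√x+√24)
As x → 24: 1/(2√24)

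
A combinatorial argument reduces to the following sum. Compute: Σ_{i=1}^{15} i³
Using formula: Σ i^3 = [n(n+1)/2]² = [15·16/2]² = 14400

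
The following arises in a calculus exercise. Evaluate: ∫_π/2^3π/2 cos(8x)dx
Antiderivative: sin(8x)/8
Evaluate at bounds: [sin(8·3π/2)/8] - [sin(8·π/2)/8]
=((0) - (0))/8=0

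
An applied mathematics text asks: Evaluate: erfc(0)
erfc(x) = 1 - erf(x); erfc(0) = 1 - erf(0) = 1-0 = 1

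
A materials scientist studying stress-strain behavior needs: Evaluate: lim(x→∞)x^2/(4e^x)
Apply L'Hôpital 2 times (∞/∞ each time):
Eventually get 2!/(4e^x) → 0

Answer: 0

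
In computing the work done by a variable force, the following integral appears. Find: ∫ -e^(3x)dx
Since d/dx[e^(3x)]=3e^(3x), we get -1/3 e^(3x)+C

Answer: (-1/3)e^(3x)+C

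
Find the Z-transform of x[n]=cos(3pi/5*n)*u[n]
Z{cos(w0 * n) * u[n]} = z(z - cos(w0))/(z^2-2z * cos(w0)+1)
With w0 = 3pi/5: X(z) = z(z - cos(3pi/5))/(z^2-2z * cos(3pi/5)+1)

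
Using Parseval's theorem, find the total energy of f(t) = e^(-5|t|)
Parseval's theorem: E=integral |f(t)|^2 dt=(1/2pi) integral |F(omega)|^2 domega
E=integral_{-inf}^{inf} e^(-10|t|) dt=2*integral_0^inf e^(-10t) dt=2/(2*5)=1/5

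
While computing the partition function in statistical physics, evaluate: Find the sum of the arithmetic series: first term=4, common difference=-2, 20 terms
Last term: a_n=4 + (20 - 1)·-2=-34
Sum=n(a_1 + a_n)/2=20(4 + (-34))/2=-300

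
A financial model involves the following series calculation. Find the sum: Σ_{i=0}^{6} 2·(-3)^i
Geometric series: S = a(1 - r^n)/(1 - r)
a = 2, r = -3, n = 7
S = 2(1 + 2187)/4 = 1094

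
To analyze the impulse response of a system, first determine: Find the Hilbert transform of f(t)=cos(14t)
The Hilbert transform shifts each frequency component by -pi/2.
H{cos(wt)}=sin(wt)
With w=14: H{cos(14t)}=sin(14t)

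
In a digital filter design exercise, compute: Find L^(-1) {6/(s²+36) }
L^(-1){w/(s²+w²)}=sin(wt)
Here w=6

Answer: sin(6t)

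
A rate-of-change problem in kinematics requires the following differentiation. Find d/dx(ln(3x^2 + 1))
Chain rule: d/dx[ln(u)]=u'/u where u=3x^2 + 1
u'=6x

Answer: (6x)/(3x^2 + 1)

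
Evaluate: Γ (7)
Γ(n) = (n-1)! for positive integers
Γ(7) = 6! = 720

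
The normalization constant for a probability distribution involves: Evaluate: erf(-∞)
erf(-∞)=-1 (the error function is odd, so erf(-∞)=-erf(∞)=-1)

Answer: -1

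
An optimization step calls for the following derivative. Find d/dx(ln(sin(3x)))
Chain rule: d/dx[ln(u)] = u'/u where u = sin(3x)
u' = 3cos(3x)

Answer: (3cos(3x))/(sin(3x))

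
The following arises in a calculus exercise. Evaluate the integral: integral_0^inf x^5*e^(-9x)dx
This is a Gamma integral. Substitute u = 9x (du = 9 dx):
integral_0^inf x^5 * e^(-9x) dx = (1/9^6) integral_0^inf u^5 * e^(-u) du
= Gamma(6)/9^6 = 5!/9^6 = 120/531441

Answer: 40/177147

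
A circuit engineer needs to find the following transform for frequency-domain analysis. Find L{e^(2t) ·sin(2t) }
First shifting: L{e^(at)f(t)} = F(s-a)
L{sin(2t)} = 2/(s²+4)
Shift: 2/((s-2)²+4)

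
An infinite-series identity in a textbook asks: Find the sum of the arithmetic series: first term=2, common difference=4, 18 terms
Last term: a_n=2+(18-1)·4=70
Sum=n(a_1+a_n)/2=18(2+70)/2=648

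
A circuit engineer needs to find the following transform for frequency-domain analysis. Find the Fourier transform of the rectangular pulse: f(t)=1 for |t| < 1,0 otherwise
F(omega)=integral from -1 to 1 of e^(-j*omega*t) dt
=2*sin(1*omega)/omega=2*sinc(1*omega/pi)

Answer: 2*sin(1*omega)/omega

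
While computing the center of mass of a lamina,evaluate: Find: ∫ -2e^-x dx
Since d/dx[e^-x]=- e^-x, we get 2e^-x + C

Answer: 2e^-x + C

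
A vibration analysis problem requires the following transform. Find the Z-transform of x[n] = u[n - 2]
Using the time-shift property: Z{u[n-2]}=z^(-2) * z/(z-1)
=z^(-1)/(z-1)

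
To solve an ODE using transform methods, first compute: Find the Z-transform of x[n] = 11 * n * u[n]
Z{n*u[n]}=z/(z-1)^2
By linearity: Z{11*n*u[n]}=11z/(z-1)^2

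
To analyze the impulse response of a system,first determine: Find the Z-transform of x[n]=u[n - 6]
Using the time-shift property: Z{u[n-6]}=z^(-6)*z/(z-1)
=z^(-5)/(z-1)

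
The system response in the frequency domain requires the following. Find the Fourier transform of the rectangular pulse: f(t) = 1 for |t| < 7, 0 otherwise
F(omega) = integral from -7 to 7 of e^(-j * omega * t) dt
= 2 * sin(7 * omega)/omega = 14 * sinc(7 * omega/pi)

Answer: 2 * sin(7 * omega)/omega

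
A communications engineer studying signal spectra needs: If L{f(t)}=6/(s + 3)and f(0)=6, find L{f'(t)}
L{f'(t)}=s·F(s) - f(0)=6s/(s+3)-6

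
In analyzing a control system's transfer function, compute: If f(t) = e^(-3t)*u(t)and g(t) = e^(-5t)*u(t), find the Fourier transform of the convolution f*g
By the convolution theorem: F{f * g} = F(omega) * G(omega)
F(omega) = 1/(3+j * omega), G(omega) = 1/(5+j * omega)
F{f * g} = 1/((3+j * omega)(5+j * omega))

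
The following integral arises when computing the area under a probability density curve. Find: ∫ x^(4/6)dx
Power rule: ∫ x^(2/3) dx = x^(5/3)/(5/3) + C

Answer: (3/5)·x^(5/3) + C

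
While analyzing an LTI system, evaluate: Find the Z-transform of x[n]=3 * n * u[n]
Z{n*u[n]} = z/(z-1)^2
By linearity: Z{3*n*u[n]} = 3z/(z-1)^2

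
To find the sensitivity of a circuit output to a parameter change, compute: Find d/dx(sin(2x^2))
Chain rule: d/dx[sin(u)]=cos(u)·u' where u=2x^2
u'=4x

Answer: 4x·cos(2x^2)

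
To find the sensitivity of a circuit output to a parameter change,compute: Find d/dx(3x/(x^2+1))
Quotient rule: (f/g)' = (f'g - fg')/g²
f = 3x, f' = 3
g = x^2 + 1, g' = 2x

Answer: (3·(x^2 + 1) - 6x^2)/(x^2 + 1)²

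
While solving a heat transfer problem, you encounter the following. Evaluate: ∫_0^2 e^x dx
Antiderivative: e^x
Evaluate: (e^2 - 1)

Answer: e^2 - 1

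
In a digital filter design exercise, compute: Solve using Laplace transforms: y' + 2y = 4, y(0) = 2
Take L of both sides: sY(s) - 2 + 2Y(s)=4/s
Y(s)(s + 2)=4/s + 2
Y(s)=4/(s(s + 2)) + 2/(s + 2)
Partial fractions: 4/(s(s + 2))=2/s - 2/(s + 2)
So Y(s)=2/s
Inverse transform (L^(-1){1/s}=1, L^(-1){1/(s + 2)}=e^(-2t)):

Answer: y(t)=2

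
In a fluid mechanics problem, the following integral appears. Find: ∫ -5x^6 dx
Using power rule: ∫ -5x^6 dx = -5/7 x^7+C = (-5/7)x^7+C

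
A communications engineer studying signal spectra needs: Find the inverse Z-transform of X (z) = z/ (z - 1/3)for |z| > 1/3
Standard pair: z/(z-a) <-> a^n * u[n] for causal signals
With a = 1/3: x[n] = (1/3)^n * u[n]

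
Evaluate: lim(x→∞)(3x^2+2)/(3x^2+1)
Divide numerator and denominator by x^2:
lim (3 + 2/x^2)/(3 + 1/x^2)=1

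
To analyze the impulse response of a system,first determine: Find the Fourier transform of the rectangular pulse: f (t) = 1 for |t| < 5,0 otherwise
F(omega)=integral from -5 to 5 of e^(-j*omega*t) dt
=2*sin(5*omega)/omega=10*sinc(5*omega/pi)

Answer: 2*sin(5*omega)/omega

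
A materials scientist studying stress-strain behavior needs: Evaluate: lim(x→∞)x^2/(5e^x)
Apply L'Hôpital 2 times (∞/∞ each time):
Eventually get 2!/(5e^x) → 0

Answer: 0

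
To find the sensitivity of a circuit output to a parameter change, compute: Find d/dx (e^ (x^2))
Chain rule: d/dx[e^u] = e^u · u' where u = x^2
u' = 2x

Answer: 2x·e^(x^2)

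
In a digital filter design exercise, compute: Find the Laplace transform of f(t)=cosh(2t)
L{cosh(at)}=s/(s²-a²)
L{cosh(2t)}=s/(s²-4)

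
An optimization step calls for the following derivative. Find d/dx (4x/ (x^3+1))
Quotient rule: (f/g)'=(f'g - fg')/g²
f=4x, f'=4
g=x^3 + 1, g'=3x^2

Answer: (4·(x^3 + 1) - 12x^3)/(x^3 + 1)²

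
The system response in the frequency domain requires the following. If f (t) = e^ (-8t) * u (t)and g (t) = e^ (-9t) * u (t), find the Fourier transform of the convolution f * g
By the convolution theorem: F{f*g} = F(omega)*G(omega)
F(omega) = 1/(8 + j*omega), G(omega) = 1/(9 + j*omega)
F{f*g} = 1/((8 + j*omega)(9 + j*omega))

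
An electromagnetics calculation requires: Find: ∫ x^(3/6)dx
Power rule: ∫ x^(1/2) dx = x^(3/2)/(3/2) + C

Answer: (2/3)·x^(3/2) + C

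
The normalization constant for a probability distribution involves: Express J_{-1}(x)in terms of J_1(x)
For integer n: J_{-n}(x)=(-1)^n J_n(x)
With n=1: J_{-1}(x)=(-1)^1 J_1(x)=-J_1(x)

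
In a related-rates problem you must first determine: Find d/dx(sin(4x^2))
Chain rule: d/dx[sin(u)]=cos(u)·u' where u=4x^2
u'=8x

Answer: 8x·cos(4x^2)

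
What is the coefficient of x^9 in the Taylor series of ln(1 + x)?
ln(1 + x)=Σ (-1)^(n + 1) x^n/n
Coefficient of x^9=(-1)^10/9=1/9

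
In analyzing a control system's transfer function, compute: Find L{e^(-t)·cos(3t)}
First shifting: L{e^(at)f(t)} = F(s-a)
L{cos(3t)} = s/(s²+9)
Shift: (s+1)/((s+1)²+9)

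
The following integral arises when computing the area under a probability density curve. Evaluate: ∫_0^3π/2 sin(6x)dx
Antiderivative: -cos(6x)/6
Evaluate at bounds: [-cos(6·3π/2)/6] - [-cos(6·0)/6]
=(-(-1) + (1))/6=1/3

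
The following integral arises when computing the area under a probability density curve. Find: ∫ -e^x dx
Since d/dx[e^x]=+e^x, we get -1e^x+C

Answer: -e^x+C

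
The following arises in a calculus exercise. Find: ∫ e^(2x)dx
Since d/dx[e^(2x)] = 2e^(2x), we get 1/2 e^(2x)+C

Answer: (1/2)e^(2x)+C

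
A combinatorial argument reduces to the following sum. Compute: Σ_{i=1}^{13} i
Using formula: Σ i^1 = n(n + 1)/2 = 13·14/2 = 91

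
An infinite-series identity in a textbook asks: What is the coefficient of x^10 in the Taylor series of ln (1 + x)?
ln(1 + x)=Σ (-1)^(n + 1) x^n/n
Coefficient of x^10=(-1)^11/10=-1/10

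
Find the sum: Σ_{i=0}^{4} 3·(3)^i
Geometric series: S=a(1 - r^n)/(1 - r)
a=3, r=3, n=5
S=3(1-243)/-2=363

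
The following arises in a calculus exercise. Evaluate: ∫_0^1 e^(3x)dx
Antiderivative: (1/3)e^(3x)
Evaluate: (1/3)(e^3-1)

Answer: (e^3-1)/3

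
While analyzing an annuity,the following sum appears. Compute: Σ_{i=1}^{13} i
Using formula: Σ i^1=n(n + 1)/2=13·14/2=91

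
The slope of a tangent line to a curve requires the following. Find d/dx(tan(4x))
Chain rule: d/dx[tan(u)] = sec²(u)·u' where u = 4x
u' = 4

Answer: 4·sec²(4x)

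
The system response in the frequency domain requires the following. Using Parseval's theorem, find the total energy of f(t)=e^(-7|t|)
Parseval's theorem: E = integral |f(t)|^2 dt = (1/2pi) integral |F(omega)|^2 domega
E = integral_{-inf}^{inf} e^(-14|t|) dt = 2 * integral_0^inf e^(-14t) dt = 2/(2 * 7) = 1/7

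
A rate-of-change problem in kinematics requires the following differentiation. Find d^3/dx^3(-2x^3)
Apply power rule 3 times:
d^1: -6x^2
d^2: -12x
d^3: -12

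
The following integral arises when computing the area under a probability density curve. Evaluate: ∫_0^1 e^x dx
Antiderivative: e^x
Evaluate: (e^1 - 1)

Answer: e^1 - 1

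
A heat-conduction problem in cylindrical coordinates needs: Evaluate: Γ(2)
Γ(n)=(n-1)! for positive integers
Γ(2)=1!=1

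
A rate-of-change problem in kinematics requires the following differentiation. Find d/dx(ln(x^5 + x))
Chain rule: d/dx[ln(u)]=u'/u where u=x^5 + x
u'=5x^4 + 1

Answer: (5x^4 + 1)/(x^5 + x)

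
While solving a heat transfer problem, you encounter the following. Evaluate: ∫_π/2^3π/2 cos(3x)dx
Antiderivative: sin(3x)/3
Evaluate at bounds: [sin(3·3π/2)/3] - [sin(3·π/2)/3]
= ((1) - (-1))/3 = 2/3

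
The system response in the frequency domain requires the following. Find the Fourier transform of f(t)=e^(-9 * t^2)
The Fourier transform of a Gaussian e^(-a * t^2) is sqrt(pi/a) * e^(-omega^2/(4a)).
With a = 9: F(omega) = sqrt(pi)/3 * e^(-omega^2/36)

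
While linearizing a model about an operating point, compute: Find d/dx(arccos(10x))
d/dx[arccos(u)] = -u'/√(1-u²), u = 10x, u' = 10

Answer: -10/√(1 - 100x²)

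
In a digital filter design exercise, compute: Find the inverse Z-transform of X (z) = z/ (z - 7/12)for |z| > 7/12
Standard pair: z/(z-a) <-> a^n*u[n] for causal signals
With a = 7/12: x[n] = (7/12)^n*u[n]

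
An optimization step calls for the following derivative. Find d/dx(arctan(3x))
d/dx[arctan(u)]=u'/(1 + u²), u=3x, u'=3

Answer: 3/(1 + 9x²)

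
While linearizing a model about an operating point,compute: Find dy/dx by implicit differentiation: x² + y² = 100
Differentiate both sides: 2x+2y·(dy/dx)=0
Solve: dy/dx=-2x/(2y)=-x/y

Answer: dy/dx=-x/y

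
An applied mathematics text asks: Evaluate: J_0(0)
J_0(0) = 1 (Bessel function of first kind at origin)

Answer: 1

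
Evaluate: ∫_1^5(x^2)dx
Step 1: Find antiderivative F(x)=(1/3)x^3
Step 2: F(5) - F(1)=125/3 - (1/3)=124/3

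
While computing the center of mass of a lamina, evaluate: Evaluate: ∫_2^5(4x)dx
Step 1: Find antiderivative F(x)=2x^2
Step 2: F(5) - F(2)=50 - (8)=42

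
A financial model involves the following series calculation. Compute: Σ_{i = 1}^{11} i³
Using formula: Σ i^3 = [n(n + 1)/2]² = [11·12/2]² = 4356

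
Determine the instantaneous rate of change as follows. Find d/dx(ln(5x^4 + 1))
Chain rule: d/dx[ln(u)] = u'/u where u = 5x^4 + 1
u' = 20x^3

Answer: (20x^3)/(5x^4 + 1)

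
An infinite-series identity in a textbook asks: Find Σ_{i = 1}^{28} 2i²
=2·n(n + 1)(2n + 1)/6=2·28·29·57/6=15428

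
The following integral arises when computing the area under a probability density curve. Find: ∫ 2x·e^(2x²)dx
Let u=2x², du=4x dx
∫ (1/2)e^u du=e^u/2 + C

Answer: e^(2x²)/2 + C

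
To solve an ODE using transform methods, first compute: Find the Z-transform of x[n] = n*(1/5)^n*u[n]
Using the property Z{n * a^n * u[n]}=az/(z-a)^2
With a=1/5: X(z)=(1/5)z/(z - 1/5)^2, |z| > 1/5

Answer: (1/5)z/(z - 1/5)^2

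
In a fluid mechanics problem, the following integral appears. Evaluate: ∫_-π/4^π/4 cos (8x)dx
Antiderivative: sin(8x)/8
Evaluate at bounds: [sin(8·π/4)/8] - [sin(8·-π/4)/8]
= ((0) - (0))/8 = 0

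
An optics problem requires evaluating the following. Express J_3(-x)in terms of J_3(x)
For integer n: J_n(-x)=(-1)^n J_n(x)
With n=3: J_3(-x)=(-1)^3 J_3(x)=-J_3(x)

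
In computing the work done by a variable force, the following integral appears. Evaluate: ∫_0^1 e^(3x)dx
Antiderivative: (1/3)e^(3x)
Evaluate: (1/3)(e^3-1)

Answer: (e^3-1)/3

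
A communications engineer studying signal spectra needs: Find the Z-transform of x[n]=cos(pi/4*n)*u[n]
Z{cos(w0 * n) * u[n]} = z(z - cos(w0))/(z^2 - 2z * cos(w0) + 1)
With w0 = pi/4: X(z) = z(z - cos(pi/4))/(z^2 - 2z * cos(pi/4) + 1)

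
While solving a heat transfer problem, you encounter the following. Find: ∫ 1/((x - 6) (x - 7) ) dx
Partial fractions: 1/((x-6)(x-7)) = A/(x-6)+B/(x-7)
A = -1, B = 1
∫ [-1· 1/(x-6)+1· 1/(x-7)] dx
= (1)[ln|x-7| - ln|x-6|]+C

Answer: ln|(x-7)/(x-6)|+C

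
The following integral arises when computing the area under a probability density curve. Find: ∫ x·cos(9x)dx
By parts: u=x, dv=cos(9x) dx
du=dx, v=sin(9x)/9
=x·sin(9x)/9+cos(9x)/9²+C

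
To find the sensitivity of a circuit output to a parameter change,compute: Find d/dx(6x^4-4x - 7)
Power rule: d/dx(ax^n)=n·a·x^(n-1)
Term by term: 24·x^3-4

Answer: 24x^3-4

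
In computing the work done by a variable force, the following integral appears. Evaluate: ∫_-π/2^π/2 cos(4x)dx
Antiderivative: sin(4x)/4
Evaluate at bounds: [sin(4·π/2)/4] - [sin(4·-π/2)/4]
=((0) - (0))/4=0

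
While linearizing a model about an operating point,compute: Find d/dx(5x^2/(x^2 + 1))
Quotient rule: (f/g)'=(f'g - fg')/g²
f=5x^2, f'=10x
g=x^2+1, g'=2x

Answer: (10x·(x^2+1)-10x^3)/(x^2+1)²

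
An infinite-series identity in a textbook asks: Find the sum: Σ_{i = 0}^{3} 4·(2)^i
Geometric series: S = a(1 - r^n)/(1 - r)
a = 4, r = 2, n = 4
S = 4(1-16)/-1 = 60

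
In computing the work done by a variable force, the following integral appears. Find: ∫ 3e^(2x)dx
Since d/dx[e^(2x)]=2e^(2x), we get 3/2 e^(2x) + C

Answer: (3/2)e^(2x) + C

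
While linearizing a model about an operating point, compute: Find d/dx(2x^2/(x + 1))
Quotient rule: (f/g)' = (f'g - fg')/g²
f = 2x^2, f' = 4x
g = x + 1, g' = 1

Answer: (4x·(x + 1) - 2x^2)/(x + 1)²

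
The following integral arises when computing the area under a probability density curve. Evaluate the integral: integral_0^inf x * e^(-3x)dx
This is a Gamma integral. Substitute u=3x (du=3 dx):
integral_0^inf x * e^(-3x) dx=(1/3^2) integral_0^inf u^1 * e^(-u) du
=Gamma(2)/3^2=1!/3^2=1/9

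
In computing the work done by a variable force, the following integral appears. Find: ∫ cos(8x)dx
Using substitution u = 8x: ∫ cos(u) du/8 = sin(u)/8 + C

Answer: (1/8)sin(8x) + C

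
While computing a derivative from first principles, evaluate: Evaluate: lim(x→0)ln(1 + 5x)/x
L'Hôpital (0/0): lim 5/(1 + 5x) / 1=5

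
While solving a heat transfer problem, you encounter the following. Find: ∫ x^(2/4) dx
Power rule: ∫ x^(1/2) dx=x^(3/2)/(3/2) + C

Answer: (2/3)·x^(3/2) + C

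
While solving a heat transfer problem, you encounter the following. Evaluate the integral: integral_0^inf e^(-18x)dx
integral_0^inf e^(-18x) dx=[-1/18*e^(-18x)]_0^inf
=0 - (-1/18)=1/18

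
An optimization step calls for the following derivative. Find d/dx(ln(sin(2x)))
Chain rule: d/dx[ln(u)] = u'/u where u = sin(2x)
u' = 2cos(2x)

Answer: (2cos(2x))/(sin(2x))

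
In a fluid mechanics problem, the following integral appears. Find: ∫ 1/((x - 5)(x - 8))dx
Partial fractions: 1/((x-5)(x-8))=A/(x-5) + B/(x-8)
A=-1/3, B=1/3
∫ [-1/3· 1/(x-5) + 1/3· 1/(x-8)] dx
=(1/3)[ln|x-8| - ln|x-5|] + C

Answer: (1/3)·ln|(x-8)/(x-5)| + C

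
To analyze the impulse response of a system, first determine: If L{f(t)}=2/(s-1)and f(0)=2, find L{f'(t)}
L{f'(t)}=s·F(s) - f(0)=2s/(s-1) - 2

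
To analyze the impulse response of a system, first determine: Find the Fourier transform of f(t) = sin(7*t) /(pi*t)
sin(W * t)/(pi * t) = (W/pi) * sinc(W * t/pi) is the impulse response of the ideal low-pass filter with cutoff W (here W = 7).
Its Fourier transform is a rectangular function:
F(omega) = 1 for |omega| < 7, 0 otherwise

Answer: rect(omega/14) [i.e., 1 for |omega| < 7, 0 otherwise]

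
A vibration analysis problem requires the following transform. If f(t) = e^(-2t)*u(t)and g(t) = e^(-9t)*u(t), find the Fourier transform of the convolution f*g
By the convolution theorem: F{f * g}=F(omega) * G(omega)
F(omega)=1/(2+j * omega), G(omega)=1/(9+j * omega)
F{f * g}=1/((2+j * omega)(9+j * omega))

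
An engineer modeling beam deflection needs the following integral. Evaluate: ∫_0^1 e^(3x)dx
Antiderivative: (1/3)e^(3x)
Evaluate: (1/3)(e^3-1)

Answer: (e^3-1)/3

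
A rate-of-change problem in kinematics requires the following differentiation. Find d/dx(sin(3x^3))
Chain rule: d/dx[sin(u)] = cos(u)·u' where u = 3x^3
u' = 9x^2

Answer: 9x^2·cos(3x^3)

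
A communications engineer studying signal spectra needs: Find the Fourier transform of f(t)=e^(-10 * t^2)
The Fourier transform of a Gaussian e^(-a * t^2) is sqrt(pi/a) * e^(-omega^2/(4a)).
With a=10: F(omega)=sqrt(pi/10) * e^(-omega^2/40)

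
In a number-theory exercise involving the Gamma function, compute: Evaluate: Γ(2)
Γ(n) = (n-1)! for positive integers
Γ(2) = 1! = 1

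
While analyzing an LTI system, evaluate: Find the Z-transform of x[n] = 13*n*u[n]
Z{n * u[n]} = z/(z-1)^2
By linearity: Z{13 * n * u[n]} = 13z/(z-1)^2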